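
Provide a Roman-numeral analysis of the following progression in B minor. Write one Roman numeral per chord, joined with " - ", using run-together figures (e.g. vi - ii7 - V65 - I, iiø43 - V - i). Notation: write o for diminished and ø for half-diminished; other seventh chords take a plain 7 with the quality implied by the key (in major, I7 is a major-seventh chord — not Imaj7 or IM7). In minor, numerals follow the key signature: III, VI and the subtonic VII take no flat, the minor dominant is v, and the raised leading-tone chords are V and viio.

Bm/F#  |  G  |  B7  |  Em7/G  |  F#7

Bm/F#: root B is the tonic; minor triad there is i64.
G has root G, degree 6 in B minor, so VI.
B7: a dominant seventh chord on B, the applied dominant of iv → V7/iv.
Em7/G: root E is the subdominant; minor seventh chord there is iv65.
F#7 has root F#, degree 5 in B minor, so V7.

i64 - VI - V7/iv - iv65 - V7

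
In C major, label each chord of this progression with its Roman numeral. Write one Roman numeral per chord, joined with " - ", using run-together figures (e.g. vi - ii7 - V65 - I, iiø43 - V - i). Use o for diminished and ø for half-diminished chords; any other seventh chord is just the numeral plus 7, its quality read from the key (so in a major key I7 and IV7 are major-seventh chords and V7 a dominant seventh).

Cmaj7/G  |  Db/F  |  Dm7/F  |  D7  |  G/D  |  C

Cmaj7/G: root C is the tonic; major seventh chord there is I43.
Db/F: Db with this quality isn't in the key; a major triad on b2 is the Neapolitan sixth, bII6 (third, F, in the bass — hence the 6).
Dm7/F: root D is the supertonic; minor seventh chord there is ii65.
D7: a dominant seventh chord on D, the applied dominant of V → V7/V.
G/D: major triad on G = scale degree 5 → V64.
C has root C, degree 1 in C major, so I.

I43 - bII6 - ii65 - V7/V - V64 - I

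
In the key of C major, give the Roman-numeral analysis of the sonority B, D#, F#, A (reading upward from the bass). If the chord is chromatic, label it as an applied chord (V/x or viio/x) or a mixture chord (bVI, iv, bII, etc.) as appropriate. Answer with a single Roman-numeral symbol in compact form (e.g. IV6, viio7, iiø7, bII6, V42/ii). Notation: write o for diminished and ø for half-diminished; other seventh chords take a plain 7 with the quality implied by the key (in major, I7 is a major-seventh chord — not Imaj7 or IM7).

V7/iii

The pitches B-D#-F#-A form a dominant seventh chord rooted on B.
B is not a diatonic chord root with this quality in C major, but it lies a perfect fifth above E (iii), so the chord functions as an applied dominant of iii.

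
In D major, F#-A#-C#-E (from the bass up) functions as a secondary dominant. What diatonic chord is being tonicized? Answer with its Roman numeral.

vi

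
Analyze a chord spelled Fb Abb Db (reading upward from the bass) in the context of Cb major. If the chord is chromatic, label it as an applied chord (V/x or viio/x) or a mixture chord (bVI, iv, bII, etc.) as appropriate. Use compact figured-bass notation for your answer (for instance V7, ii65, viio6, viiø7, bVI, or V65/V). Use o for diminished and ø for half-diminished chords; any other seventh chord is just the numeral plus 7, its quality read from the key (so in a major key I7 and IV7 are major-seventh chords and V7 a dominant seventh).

Stacked in thirds the chord is Db-Fb-Abb: a diminished triad on Db.
Db is the second degree of Cb major. This is the diminished supertonic triad, borrowed from the parallel minor.
With Fb in the bass the chord is in first inversion, so the figured bass is 6.

iio6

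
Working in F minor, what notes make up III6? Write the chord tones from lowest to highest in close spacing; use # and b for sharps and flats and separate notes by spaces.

C Eb Ab

In F minor, the third degree is Ab, and the diatonic chord built there is a major triad.
That chord is spelled Ab-C-Eb.
With the 6 figure the chord is in first inversion; from the bass C upward in close position it reads C-Eb-Ab.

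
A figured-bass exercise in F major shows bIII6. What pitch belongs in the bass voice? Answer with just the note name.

bIII in F major has root Ab; the chord is Ab-C-Eb.
The figure 6 means first inversion — the third is in the bass.

C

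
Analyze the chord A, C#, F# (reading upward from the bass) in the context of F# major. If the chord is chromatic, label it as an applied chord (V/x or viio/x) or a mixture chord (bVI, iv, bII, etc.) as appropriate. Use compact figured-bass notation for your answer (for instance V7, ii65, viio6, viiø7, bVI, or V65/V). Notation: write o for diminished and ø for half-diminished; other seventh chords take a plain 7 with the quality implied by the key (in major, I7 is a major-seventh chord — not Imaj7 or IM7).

Stacked in thirds the chord is F#-A-C#: a minor triad on F#.
F# is the first degree of F# major. This is the minor tonic, borrowed from the parallel minor.
With A in the bass the chord is in first inversion, so the figured bass is 6.

i6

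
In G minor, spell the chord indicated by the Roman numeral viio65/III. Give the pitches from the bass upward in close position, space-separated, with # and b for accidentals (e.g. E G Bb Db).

C Eb Gb A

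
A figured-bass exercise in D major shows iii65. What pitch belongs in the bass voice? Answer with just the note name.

iii in D major has root F#; the chord is F#-A-C#-E.
The figure 65 means first inversion — the third is in the bass.

A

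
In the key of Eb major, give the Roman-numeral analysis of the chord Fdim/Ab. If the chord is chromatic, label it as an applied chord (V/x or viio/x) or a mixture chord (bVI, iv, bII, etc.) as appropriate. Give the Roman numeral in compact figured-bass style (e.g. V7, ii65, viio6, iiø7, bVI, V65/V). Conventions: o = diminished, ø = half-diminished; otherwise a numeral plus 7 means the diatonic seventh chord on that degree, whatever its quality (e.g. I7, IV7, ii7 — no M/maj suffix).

Stacked in thirds the chord is F-Ab-Cb: a diminished triad on F.
F is the second degree of Eb major. This is the diminished supertonic triad, borrowed from the parallel minor.
With Ab in the bass the chord is in first inversion, so the figured bass is 6.

iio6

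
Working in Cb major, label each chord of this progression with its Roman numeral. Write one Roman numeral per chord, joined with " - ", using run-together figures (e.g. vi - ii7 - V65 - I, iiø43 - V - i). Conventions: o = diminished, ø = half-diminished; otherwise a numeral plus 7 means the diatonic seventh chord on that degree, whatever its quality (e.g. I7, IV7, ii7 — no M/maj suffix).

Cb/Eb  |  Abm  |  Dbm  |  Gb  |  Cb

I6 - vi - ii - V - I

Cb/Eb: root Cb is the tonic; major triad there is I6.
Abm: root Ab is the submediant; minor triad there is vi.
Dbm has root Db, degree 2 in Cb major, so ii.
Gb has root Gb, degree 5 in Cb major, so V.
Cb: root Cb is the tonic; major triad there is I.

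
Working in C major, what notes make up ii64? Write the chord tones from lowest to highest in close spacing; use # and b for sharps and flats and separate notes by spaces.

A D F

In C major, scale degree 2 is D, and the diatonic chord built there is a minor triad.
That chord is spelled D-F-A.
With the 64 figure the chord is in second inversion; from the bass A upward in close position it reads A-D-F.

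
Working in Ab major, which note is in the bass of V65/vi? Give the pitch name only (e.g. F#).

The applied chord V65/vi is rooted on C: C-E-G-Bb.
The figure 65 means first inversion — the third is in the bass.

E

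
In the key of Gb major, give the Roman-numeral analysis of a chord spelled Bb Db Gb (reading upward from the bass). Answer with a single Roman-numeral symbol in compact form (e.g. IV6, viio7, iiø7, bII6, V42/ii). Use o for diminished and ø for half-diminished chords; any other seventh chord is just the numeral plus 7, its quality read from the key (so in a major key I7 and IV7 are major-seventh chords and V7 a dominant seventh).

Stacked in thirds the chord is Gb-Bb-Db: a major triad on Gb.
In Gb major, Gb is the tonic; the diatonic major triad there is I.
With Bb in the bass the chord is in first inversion, so the figured bass is 6.

I6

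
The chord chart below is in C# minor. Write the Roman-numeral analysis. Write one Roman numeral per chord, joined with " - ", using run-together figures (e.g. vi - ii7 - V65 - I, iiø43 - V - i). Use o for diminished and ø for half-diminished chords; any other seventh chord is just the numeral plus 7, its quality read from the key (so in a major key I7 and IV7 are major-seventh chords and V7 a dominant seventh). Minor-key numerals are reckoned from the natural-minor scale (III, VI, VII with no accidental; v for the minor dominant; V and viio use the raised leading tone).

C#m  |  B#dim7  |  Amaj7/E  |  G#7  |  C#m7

C#m has root C#, degree 1 in C# minor, so i.
B#dim7: root B# is the leading tone; fully diminished seventh chord there is viio7.
Amaj7/E: root A is the submediant; major seventh chord there is VI43.
G#7: dominant seventh chord on G# = scale degree 5 → V7.
C#m7: minor seventh chord on C# = scale degree 1 → i7.

i - viio7 - VI43 - V7 - i7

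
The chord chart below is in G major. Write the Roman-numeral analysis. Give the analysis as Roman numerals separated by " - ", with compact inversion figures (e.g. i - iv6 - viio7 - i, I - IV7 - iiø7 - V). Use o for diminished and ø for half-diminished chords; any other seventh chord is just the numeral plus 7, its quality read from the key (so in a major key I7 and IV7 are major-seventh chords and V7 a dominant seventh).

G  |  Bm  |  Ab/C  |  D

I - iii - bII6 - V

G: major triad on G = scale degree 1 → I.
Bm: root B is the mediant; minor triad there is iii.
Ab/C: Ab with this quality isn't in the key; a major triad on b2 is the Neapolitan sixth, bII6 (third, C, in the bass — hence the 6).
D has root D, degree 5 in G major, so V.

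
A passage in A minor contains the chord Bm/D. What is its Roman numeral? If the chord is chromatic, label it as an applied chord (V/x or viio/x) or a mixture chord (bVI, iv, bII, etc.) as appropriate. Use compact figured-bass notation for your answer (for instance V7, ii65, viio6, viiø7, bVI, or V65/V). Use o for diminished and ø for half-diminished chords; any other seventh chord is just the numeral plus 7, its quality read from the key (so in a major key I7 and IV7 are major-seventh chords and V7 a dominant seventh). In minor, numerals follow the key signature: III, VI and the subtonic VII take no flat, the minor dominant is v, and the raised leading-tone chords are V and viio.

The pitches B-D-F# form a minor triad rooted on B.
B is the second degree of A minor. This is the minor supertonic, borrowed from the parallel major (the Dorian ii).
With D in the bass the chord is in first inversion, so the figured bass is 6.

ii6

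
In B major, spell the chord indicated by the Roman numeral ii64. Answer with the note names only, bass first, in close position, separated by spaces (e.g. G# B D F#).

G# C# E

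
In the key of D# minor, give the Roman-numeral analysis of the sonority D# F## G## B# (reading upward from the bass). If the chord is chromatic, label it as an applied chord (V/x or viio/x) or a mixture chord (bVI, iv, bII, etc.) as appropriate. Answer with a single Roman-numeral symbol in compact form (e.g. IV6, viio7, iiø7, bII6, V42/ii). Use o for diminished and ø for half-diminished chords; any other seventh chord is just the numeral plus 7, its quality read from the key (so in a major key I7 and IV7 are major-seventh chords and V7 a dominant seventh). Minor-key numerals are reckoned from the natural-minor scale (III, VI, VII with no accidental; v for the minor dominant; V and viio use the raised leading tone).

The pitches G##-B#-D#-F## form a half-diminished seventh chord rooted on G##.
G## sits a half step below A# (V in D# minor); a diminished chord there is the applied leading-tone chord of V.
With D# in the bass the chord is in second inversion, so the figured bass is 43.

viiø43/V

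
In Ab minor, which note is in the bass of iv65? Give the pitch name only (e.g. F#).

Fb

iv in Ab minor has root Db; the chord is Db-Fb-Ab-Cb.
The figure 65 means first inversion — the third is in the bass.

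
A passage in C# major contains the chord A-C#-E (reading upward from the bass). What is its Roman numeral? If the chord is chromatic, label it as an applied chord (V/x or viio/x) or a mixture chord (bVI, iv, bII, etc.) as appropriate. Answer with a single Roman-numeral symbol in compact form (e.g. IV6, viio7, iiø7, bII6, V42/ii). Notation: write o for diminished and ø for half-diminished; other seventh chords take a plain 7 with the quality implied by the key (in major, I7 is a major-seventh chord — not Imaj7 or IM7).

The pitches A-C#-E form a major triad rooted on A.
A is the lowered sixth degree of C# major (diatonic 6 would be A#). This is a major triad on the lowered sixth degree, borrowed from the parallel minor.

bVI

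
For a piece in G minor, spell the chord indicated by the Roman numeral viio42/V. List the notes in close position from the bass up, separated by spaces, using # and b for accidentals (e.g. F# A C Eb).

viio42/V is a secondary leading-tone chord. The target V is D in G minor; the applied chord is rooted a semitone below, on C#.
Building a fully diminished seventh chord on C# gives C#-E-G-Bb.
With the 42 figure the chord is in third inversion; from the bass Bb upward in close position it reads Bb-C#-E-G.

Bb C# E G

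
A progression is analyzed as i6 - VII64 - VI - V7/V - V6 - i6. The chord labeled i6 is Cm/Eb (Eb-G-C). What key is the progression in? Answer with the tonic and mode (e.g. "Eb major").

C minor

The anchor chord is a minor triad on C, labeled i6.
If C is scale degree 1 and the mode makes that degree carry a minor triad, the tonic is C and the mode is minor.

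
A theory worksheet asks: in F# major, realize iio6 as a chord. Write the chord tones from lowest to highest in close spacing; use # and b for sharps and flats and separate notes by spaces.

iio6 is the diminished supertonic triad, borrowed from the parallel minor. In F# major that root is G#.
So the chord is G#-B-D, a diminished triad.
With the 6 figure the chord is in first inversion; from the bass B upward in close position it reads B-D-G#.

B D G#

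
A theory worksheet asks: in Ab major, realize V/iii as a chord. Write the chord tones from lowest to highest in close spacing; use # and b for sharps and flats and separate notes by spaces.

The slash means an applied dominant: we want the dominant of iii. In Ab major, iii is C minor, and its dominant is built on G.
Building a major triad on G gives G-B-D.

G B D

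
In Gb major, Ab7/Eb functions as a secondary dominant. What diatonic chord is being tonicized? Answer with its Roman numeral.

The chord is a dominant seventh chord on Ab.
A dominant resolves down a perfect fifth: Ab → Db. In Gb major, Db is scale degree 5, i.e. V.

V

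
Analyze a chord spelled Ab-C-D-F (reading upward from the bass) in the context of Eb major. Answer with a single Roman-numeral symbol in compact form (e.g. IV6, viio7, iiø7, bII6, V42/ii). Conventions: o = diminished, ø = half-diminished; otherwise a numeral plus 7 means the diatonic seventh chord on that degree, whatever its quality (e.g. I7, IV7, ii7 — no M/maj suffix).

viiø43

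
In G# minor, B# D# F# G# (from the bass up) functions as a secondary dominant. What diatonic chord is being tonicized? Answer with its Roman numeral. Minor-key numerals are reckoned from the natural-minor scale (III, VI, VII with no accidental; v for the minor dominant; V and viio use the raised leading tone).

iv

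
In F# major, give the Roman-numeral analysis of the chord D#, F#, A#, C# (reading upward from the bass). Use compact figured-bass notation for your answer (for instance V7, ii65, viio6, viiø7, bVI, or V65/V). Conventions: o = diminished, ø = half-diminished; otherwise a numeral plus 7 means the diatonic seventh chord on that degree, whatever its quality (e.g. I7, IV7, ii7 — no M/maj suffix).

vi7

Stacked in thirds the chord is D#-F#-A#-C#: a minor seventh chord on D#.
D# is scale degree 6 in F# major, and a minor seventh chord on that degree is written vi7.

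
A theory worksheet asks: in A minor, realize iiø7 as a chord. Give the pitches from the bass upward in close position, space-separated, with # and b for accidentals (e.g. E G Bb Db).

B D F A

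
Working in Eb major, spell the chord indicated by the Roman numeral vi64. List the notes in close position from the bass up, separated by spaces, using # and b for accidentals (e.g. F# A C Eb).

The numeral's case and figure indicate a minor triad. In Eb major its root, the sixth degree, is C.
That chord is spelled C-Eb-G.
With the 64 figure the chord is in second inversion; from the bass G upward in close position it reads G-C-Eb.

G C Eb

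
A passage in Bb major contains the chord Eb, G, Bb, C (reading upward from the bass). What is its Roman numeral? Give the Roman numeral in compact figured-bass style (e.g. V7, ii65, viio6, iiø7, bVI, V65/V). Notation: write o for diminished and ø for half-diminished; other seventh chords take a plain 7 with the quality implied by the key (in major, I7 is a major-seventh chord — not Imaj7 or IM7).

Stacked in thirds the chord is C-Eb-G-Bb: a minor seventh chord on C.
C is scale degree 2 in Bb major, and a minor seventh chord on that degree is written ii7.
With Eb in the bass the chord is in first inversion, so the figured bass is 65.

ii65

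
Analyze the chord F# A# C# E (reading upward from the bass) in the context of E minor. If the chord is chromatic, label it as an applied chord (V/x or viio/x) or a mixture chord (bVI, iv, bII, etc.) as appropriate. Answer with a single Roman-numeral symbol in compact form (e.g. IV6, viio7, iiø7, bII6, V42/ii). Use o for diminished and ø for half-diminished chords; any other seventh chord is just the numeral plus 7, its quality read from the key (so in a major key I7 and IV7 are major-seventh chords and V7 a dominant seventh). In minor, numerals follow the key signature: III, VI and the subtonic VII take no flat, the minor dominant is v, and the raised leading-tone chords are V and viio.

V7/V

The pitches F#-A#-C#-E form a dominant seventh chord rooted on F#.
F# is not a diatonic chord root with this quality in E minor, but it lies a perfect fifth above B (V), so the chord functions as an applied dominant of V.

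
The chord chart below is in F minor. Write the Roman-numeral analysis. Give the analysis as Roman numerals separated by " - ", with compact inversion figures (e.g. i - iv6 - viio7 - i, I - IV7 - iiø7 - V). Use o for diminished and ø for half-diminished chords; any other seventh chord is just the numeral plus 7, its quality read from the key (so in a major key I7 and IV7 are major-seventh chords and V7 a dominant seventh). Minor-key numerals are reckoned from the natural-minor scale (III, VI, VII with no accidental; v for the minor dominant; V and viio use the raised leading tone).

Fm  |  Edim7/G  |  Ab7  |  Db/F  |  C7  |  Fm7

Fm has root F, degree 1 in F minor, so i.
Edim7/G has root E, degree 7 in F minor, so viio65.
Ab7 is the secondary dominant of VI (dominant seventh chord on Ab): V7/VI.
Db/F: root Db is the submediant; major triad there is VI6.
C7: dominant seventh chord on C = scale degree 5 → V7.
Fm7: root F is the tonic; minor seventh chord there is i7.

i - viio65 - V7/VI - VI6 - V7 - i7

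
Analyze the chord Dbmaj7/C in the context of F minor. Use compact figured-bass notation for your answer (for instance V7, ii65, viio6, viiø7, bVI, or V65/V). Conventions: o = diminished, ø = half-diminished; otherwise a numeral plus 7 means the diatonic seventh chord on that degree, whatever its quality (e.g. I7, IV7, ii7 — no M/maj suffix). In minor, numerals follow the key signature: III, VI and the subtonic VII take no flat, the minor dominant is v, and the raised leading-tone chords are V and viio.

The pitches Db-F-Ab-C form a major seventh chord rooted on Db.
In F minor, Db is the submediant; the diatonic major seventh chord there is VI7.
With C in the bass the chord is in third inversion, so the figured bass is 42.

VI42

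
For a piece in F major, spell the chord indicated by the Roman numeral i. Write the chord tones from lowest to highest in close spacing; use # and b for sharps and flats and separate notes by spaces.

Scale degree 1 in F major is F; here the chord built on it is altered to a minor triad. i is the minor tonic, borrowed from the parallel minor.
So the chord is F-Ab-C, a minor triad.

F Ab C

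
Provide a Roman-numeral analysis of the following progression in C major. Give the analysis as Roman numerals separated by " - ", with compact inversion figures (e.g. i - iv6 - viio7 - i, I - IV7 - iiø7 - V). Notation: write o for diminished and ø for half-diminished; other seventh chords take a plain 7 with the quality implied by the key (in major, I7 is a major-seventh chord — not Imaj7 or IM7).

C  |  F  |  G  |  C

C: root C is the tonic; major triad there is I.
F has root F, degree 4 in C major, so IV.
G has root G, degree 5 in C major, so V.
C: major triad on C = scale degree 1 → I.

I - IV - V - I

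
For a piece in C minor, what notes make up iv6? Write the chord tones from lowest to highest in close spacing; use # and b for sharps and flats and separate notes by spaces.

The numeral's case and figure indicate a minor triad. In C minor its root, the subdominant, is F.
Stacking thirds from F gives F-Ab-C.
The figured bass 6 indicates first inversion, placing the third (Ab) in the bass: Ab-C-F.

Ab C F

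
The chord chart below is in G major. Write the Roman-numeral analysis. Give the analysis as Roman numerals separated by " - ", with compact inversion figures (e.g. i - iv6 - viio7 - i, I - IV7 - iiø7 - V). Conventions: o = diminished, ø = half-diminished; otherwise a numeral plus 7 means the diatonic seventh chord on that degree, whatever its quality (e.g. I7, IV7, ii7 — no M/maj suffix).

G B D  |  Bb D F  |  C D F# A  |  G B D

G-B-D: major triad on G = scale degree 1 → I.
Bb-D-F: major triad on Bb — chromatic; bIII (borrowed from the parallel minor).
C-D-F#-A: dominant seventh chord on D = scale degree 5 → V42.
G-B-D: major triad on G = scale degree 1 → I.

I - bIII - V42 - I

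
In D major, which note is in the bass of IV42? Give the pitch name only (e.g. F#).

IV in D major has root G; the chord is G-B-D-F#.
The figure 42 means third inversion — the seventh is in the bass.

F#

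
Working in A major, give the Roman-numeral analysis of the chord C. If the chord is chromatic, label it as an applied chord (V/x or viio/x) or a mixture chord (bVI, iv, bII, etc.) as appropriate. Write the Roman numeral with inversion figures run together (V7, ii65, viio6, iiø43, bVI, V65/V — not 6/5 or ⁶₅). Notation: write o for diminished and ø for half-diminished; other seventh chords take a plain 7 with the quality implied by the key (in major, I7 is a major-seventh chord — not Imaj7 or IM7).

bIII

The pitches C-E-G form a major triad rooted on C.
C is the lowered third degree of A major (diatonic 3 would be C#). This is a major triad on the lowered third degree, borrowed from the parallel minor.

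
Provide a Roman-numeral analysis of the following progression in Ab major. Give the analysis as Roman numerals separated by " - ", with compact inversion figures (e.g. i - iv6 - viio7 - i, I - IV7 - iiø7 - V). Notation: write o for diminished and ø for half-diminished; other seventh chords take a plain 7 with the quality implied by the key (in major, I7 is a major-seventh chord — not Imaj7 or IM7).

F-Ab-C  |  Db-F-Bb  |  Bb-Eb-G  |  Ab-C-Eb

F-Ab-C: root F is the submediant; minor triad there is vi.
Db-F-Bb: minor triad on Bb = scale degree 2 → ii6.
Bb-Eb-G has root Eb, degree 5 in Ab major, so V64.
Ab-C-Eb: root Ab is the tonic; major triad there is I.

vi - ii6 - V64 - I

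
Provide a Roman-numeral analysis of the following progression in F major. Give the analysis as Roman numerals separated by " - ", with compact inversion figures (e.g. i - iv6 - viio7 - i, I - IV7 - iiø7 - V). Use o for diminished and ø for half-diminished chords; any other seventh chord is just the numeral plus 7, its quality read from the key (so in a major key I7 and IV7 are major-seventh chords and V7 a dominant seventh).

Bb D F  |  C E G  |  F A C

Bb-D-F: major triad on Bb = scale degree 4 → IV.
C-E-G has root C, degree 5 in F major, so V.
F-A-C: root F is the tonic; major triad there is I.

IV - V - I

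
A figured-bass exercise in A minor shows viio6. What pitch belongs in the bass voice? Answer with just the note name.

B

viio in A minor has root G#; the chord is G#-B-D.
The figure 6 means first inversion — the third is in the bass.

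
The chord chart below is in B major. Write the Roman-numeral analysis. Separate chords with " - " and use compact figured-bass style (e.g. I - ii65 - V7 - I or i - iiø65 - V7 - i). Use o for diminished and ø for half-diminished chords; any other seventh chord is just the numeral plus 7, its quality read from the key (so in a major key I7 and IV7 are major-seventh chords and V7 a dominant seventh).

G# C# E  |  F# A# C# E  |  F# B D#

ii64 - V7 - I64

G#-C#-E has root C#, degree 2 in B major, so ii64.
F#-A#-C#-E has root F#, degree 5 in B major, so V7.
F#-B-D# has root B, degree 1 in B major, so I64.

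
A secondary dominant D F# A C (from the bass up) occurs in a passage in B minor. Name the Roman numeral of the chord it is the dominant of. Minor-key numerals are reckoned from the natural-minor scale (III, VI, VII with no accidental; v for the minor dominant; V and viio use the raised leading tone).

The chord is a dominant seventh chord on D.
A dominant resolves down a perfect fifth: D → G. In B minor, G is scale degree 6, i.e. VI.

VI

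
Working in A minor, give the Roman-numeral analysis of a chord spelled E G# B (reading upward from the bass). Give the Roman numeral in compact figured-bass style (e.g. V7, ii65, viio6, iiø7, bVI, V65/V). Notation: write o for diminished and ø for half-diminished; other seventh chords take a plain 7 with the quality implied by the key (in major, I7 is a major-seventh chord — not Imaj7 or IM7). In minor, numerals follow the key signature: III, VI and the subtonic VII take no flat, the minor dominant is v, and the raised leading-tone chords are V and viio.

The pitches E-G#-B form a major triad rooted on E.
E is scale degree 5 in A minor, and a major triad on that degree is written V.

V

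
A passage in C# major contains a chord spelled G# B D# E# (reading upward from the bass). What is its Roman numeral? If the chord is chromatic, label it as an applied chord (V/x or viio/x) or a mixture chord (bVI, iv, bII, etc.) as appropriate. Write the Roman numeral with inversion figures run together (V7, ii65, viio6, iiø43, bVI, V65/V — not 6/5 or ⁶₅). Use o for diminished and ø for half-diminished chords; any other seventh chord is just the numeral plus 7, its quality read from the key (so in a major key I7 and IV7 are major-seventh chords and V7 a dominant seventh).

viiø65/IV

Stacked in thirds the chord is E#-G#-B-D#: a half-diminished seventh chord on E#.
E# sits a half step below F# (IV in C# major); a diminished chord there is the applied leading-tone chord of IV.
With G# in the bass the chord is in first inversion, so the figured bass is 65.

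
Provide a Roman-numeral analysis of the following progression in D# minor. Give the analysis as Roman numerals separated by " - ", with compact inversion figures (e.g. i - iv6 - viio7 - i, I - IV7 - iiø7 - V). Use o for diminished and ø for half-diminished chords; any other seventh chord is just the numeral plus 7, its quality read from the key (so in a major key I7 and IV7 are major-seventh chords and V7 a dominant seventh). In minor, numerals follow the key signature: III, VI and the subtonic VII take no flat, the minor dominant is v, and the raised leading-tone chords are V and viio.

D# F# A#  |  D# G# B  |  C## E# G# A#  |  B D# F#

D#-F#-A#: root D# is the tonic; minor triad there is i.
D#-G#-B has root G#, degree 4 in D# minor, so iv64.
C##-E#-G#-A# has root A#, degree 5 in D# minor, so V65.
B-D#-F#: major triad on B = scale degree 6 → VI.

i - iv64 - V65 - VI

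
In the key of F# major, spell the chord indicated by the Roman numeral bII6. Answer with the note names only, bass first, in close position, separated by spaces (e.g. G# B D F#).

bII6 is the Neapolitan sixth — a major triad on the lowered second degree, here in its customary first inversion. In F# major that root is G.
So the chord is G-B-D, a major triad.
The figured bass 6 indicates first inversion, placing the third (B) in the bass: B-D-G.

B D G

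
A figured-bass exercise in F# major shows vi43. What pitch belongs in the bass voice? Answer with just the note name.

vi in F# major has root D#; the chord is D#-F#-A#-C#.
The figure 43 means second inversion — the fifth is in the bass.

A#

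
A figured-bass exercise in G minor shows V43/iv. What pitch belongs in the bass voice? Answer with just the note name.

The applied chord V43/iv is rooted on G: G-B-D-F.
The figure 43 means second inversion — the fifth is in the bass.

D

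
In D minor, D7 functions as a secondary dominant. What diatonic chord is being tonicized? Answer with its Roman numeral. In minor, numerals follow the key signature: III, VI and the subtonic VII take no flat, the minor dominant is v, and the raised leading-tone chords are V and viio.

The chord is a dominant seventh chord on D.
A dominant resolves down a perfect fifth: D → G. In D minor, G is scale degree 4, i.e. iv.

iv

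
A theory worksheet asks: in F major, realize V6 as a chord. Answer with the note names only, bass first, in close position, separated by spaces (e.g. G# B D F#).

E G C

The numeral's case and figure indicate a major triad. In F major its root, the dominant, is C.
Stacking thirds from C gives C-E-G.
With the 6 figure the chord is in first inversion; from the bass E upward in close position it reads E-G-C.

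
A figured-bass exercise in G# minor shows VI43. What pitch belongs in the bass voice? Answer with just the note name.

B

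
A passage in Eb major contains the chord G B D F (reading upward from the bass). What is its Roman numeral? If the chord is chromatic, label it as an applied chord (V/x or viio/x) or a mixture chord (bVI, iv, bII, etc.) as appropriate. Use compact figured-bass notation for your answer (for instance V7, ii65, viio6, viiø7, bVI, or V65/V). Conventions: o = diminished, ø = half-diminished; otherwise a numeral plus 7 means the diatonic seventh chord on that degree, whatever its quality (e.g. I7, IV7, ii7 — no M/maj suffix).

V7/vi

Stacked in thirds the chord is G-B-D-F: a dominant seventh chord on G.
G is not a diatonic chord root with this quality in Eb major, but it lies a perfect fifth above C (vi), so the chord functions as an applied dominant of vi.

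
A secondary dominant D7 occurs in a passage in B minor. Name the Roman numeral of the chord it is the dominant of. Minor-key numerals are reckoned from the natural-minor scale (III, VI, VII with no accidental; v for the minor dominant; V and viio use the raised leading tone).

The chord is a dominant seventh chord on D.
A dominant resolves down a perfect fifth: D → G. In B minor, G is scale degree 6, i.e. VI.

VI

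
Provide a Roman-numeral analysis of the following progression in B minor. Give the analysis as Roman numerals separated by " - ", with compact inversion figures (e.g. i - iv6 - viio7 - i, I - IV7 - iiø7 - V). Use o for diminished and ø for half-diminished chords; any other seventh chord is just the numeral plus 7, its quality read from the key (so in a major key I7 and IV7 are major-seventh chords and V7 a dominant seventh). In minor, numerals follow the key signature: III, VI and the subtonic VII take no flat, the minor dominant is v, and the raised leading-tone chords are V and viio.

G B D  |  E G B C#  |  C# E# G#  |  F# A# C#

G-B-D: root G is the submediant; major triad there is VI.
E-G-B-C#: root C# is the supertonic; half-diminished seventh chord there is iiø65.
C#-E#-G# is the secondary dominant of V (major triad on C#): V/V.
F#-A#-C# has root F#, degree 5 in B minor, so V.

VI - iiø65 - V/V - V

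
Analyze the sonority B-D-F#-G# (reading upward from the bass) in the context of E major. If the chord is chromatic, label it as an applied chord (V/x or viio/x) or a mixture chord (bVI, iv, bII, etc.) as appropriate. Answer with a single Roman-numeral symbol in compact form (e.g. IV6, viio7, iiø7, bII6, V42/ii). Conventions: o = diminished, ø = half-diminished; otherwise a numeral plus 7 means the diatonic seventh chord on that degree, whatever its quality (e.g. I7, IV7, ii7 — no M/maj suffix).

viiø65/IV

Stacked in thirds the chord is G#-B-D-F#: a half-diminished seventh chord on G#.
G# sits a half step below A (IV in E major); a diminished chord there is the applied leading-tone chord of IV.
With B in the bass the chord is in first inversion, so the figured bass is 65.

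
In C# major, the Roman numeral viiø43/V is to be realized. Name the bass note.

The applied chord viiø43/V is rooted on F##: F##-A#-C#-E#.
The figure 43 means second inversion — the fifth is in the bass.

C#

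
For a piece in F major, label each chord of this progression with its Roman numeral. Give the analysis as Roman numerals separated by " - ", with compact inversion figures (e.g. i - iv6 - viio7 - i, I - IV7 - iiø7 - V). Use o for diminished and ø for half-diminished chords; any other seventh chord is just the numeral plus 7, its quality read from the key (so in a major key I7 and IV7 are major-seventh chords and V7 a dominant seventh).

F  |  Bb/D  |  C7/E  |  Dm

F: root F is the tonic; major triad there is I.
Bb/D: root Bb is the subdominant; major triad there is IV6.
C7/E has root C, degree 5 in F major, so V65.
Dm has root D, degree 6 in F major, so vi.

I - IV6 - V65 - vi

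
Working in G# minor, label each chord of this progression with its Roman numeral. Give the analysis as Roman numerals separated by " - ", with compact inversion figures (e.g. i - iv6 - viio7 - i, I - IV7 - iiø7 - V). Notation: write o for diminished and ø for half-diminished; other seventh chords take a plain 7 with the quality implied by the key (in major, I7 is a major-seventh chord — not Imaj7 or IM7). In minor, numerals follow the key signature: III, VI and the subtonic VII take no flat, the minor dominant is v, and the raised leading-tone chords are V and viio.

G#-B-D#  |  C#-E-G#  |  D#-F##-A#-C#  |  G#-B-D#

i - iv - V7 - i

G#-B-D#: root G# is the tonic; minor triad there is i.
C#-E-G#: root C# is the subdominant; minor triad there is iv.
D#-F##-A#-C#: root D# is the dominant; dominant seventh chord there is V7.
G#-B-D#: minor triad on G# = scale degree 1 → i.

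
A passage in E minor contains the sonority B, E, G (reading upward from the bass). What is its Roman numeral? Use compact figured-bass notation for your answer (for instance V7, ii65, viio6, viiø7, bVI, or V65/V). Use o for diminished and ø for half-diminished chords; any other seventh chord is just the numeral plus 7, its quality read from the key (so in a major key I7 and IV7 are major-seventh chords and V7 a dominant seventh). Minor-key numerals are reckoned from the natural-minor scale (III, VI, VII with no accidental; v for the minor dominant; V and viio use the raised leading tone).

i64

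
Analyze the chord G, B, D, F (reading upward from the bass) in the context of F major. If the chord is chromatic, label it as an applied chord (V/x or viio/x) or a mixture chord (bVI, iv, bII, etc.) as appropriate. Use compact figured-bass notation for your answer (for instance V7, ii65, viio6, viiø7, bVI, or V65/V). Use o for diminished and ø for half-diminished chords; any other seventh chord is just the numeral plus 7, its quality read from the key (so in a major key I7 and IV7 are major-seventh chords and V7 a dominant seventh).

The pitches G-B-D-F form a dominant seventh chord rooted on G.
G is not a diatonic chord root with this quality in F major, but it lies a perfect fifth above C (V), so the chord functions as an applied dominant of V.

V7/V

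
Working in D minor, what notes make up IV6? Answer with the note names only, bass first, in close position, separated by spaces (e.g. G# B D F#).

B D G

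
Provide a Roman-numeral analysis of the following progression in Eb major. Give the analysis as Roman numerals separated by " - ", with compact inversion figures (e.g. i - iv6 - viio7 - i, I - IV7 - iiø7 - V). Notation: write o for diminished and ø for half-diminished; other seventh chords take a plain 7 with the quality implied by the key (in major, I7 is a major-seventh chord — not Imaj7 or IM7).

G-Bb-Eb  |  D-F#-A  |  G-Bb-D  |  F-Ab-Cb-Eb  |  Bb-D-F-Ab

G-Bb-Eb: root Eb is the tonic; major triad there is I6.
D-F#-A: chromatic; D is V of iii, so V/iii.
G-Bb-D: root G is the mediant; minor triad there is iii.
F-Ab-Cb-Eb: half-diminished seventh chord on F — chromatic; iiø7 (borrowed from the parallel minor).
Bb-D-F-Ab: dominant seventh chord on Bb = scale degree 5 → V7.

I6 - V/iii - iii - iiø7 - V7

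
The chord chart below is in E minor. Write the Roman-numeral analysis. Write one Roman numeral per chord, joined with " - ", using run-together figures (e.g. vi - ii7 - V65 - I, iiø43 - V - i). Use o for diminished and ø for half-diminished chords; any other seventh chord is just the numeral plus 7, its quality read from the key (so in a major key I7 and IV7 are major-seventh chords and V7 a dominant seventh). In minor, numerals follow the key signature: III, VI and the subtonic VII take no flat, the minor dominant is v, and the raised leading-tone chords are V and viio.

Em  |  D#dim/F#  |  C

Em has root E, degree 1 in E minor, so i.
D#dim/F# has root D#, degree 7 in E minor, so viio6.
C: root C is the submediant; major triad there is VI.

i - viio6 - VI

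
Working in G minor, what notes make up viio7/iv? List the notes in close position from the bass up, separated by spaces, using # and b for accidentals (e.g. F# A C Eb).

B D F Ab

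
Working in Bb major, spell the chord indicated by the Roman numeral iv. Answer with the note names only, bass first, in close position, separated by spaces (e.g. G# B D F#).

iv is the minor subdominant, borrowed from the parallel minor. In Bb major that root is Eb.
So the chord is Eb-Gb-Bb, a minor triad.

Eb Gb Bb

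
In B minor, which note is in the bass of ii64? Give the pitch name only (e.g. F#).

G#

ii in B minor has root C#; the chord is C#-E-G#.
The figure 64 means second inversion — the fifth is in the bass.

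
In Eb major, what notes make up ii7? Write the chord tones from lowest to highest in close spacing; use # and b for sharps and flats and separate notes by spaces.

F Ab C Eb

The numeral's case and figure indicate a minor seventh chord. In Eb major its root, the supertonic, is F.
That chord is spelled F-Ab-C-Eb.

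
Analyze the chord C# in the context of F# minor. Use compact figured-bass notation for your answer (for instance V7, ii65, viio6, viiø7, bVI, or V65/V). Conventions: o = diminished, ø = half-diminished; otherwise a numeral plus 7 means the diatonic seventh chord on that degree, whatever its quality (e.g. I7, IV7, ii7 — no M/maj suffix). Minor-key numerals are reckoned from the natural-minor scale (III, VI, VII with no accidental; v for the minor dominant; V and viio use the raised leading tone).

V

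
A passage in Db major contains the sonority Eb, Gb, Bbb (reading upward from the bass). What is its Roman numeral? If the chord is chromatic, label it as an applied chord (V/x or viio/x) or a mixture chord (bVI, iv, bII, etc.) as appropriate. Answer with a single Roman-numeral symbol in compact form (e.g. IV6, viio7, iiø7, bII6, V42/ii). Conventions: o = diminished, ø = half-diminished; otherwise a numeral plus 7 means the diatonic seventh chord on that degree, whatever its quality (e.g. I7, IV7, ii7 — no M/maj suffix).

iio

Stacked in thirds the chord is Eb-Gb-Bbb: a diminished triad on Eb.
Eb is the second degree of Db major. This is the diminished supertonic triad, borrowed from the parallel minor.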